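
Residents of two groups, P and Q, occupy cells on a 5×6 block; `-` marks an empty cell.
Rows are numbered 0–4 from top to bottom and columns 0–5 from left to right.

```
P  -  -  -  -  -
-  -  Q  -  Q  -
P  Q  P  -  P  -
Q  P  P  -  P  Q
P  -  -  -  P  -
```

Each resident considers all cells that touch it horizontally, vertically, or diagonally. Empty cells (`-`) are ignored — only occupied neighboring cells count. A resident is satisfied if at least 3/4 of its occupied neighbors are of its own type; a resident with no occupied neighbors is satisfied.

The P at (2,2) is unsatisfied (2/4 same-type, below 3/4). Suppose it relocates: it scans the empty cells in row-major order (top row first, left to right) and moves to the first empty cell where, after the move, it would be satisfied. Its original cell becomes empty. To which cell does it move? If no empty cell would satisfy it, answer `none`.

Vacating (2,2). Empty cells in order:
  (0,1): 1/2 same-type → still unsatisfied.
  (0,2): 0/1 same-type → still unsatisfied.
  (0,3): 0/2 same-type → still unsatisfied.
  (0,4): 0/1 same-type → still unsatisfied.
  (0,5): 0/1 same-type → still unsatisfied.
  (1,0): 2/3 same-type → still unsatisfied.
  (1,1): 2/4 same-type → still unsatisfied.
  (1,3): 1/3 same-type → still unsatisfied.
  (1,5): 1/2 same-type → still unsatisfied.
  (2,3): 3/5 same-type → still unsatisfied.
  (2,5): 2/4 same-type → still unsatisfied.
  (3,3): 4/4 same-type → satisfied — stop here.

(3,3)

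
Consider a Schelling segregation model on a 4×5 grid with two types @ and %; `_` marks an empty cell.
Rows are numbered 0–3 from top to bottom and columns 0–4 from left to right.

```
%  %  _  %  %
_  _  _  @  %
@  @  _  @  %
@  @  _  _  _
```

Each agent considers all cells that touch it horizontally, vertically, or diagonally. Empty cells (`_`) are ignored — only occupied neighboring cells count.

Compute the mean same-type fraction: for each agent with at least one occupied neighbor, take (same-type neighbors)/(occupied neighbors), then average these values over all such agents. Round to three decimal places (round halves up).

(0,0)% 1/1
(0,1)% 1/1
(0,3)% 2/3
(0,4)% 2/3
(1,3)@ 1/5
(1,4)% 3/5
(2,0)@ 3/3
(2,1)@ 3/3
(2,3)@ 1/3
(2,4)% 1/3
(3,0)@ 3/3
(3,1)@ 3/3
Sum over 12 agents: 1/1 + 1/1 + 2/3 + 2/3 + 1/5 + 3/5 + 3/3 + 3/3 + 1/3 + 1/3 + 3/3 + 3/3 = 44/5; mean = 44/5 ÷ 12 = 11/15 = 0.733333… → 0.733.

0.733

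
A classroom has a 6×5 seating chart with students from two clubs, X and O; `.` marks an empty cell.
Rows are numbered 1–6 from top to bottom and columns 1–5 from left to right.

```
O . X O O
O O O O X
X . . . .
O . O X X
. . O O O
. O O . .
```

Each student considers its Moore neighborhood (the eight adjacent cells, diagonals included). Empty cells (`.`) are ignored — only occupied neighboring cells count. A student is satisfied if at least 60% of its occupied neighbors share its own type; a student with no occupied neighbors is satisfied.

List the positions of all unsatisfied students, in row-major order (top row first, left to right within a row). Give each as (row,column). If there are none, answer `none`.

(1,1)O 2/2 ok
(1,3)X 0/4 unhappy
(1,4)O 3/5 ok
(1,5)O 2/3 ok
(2,1)O 2/3 ok
(2,2)O 3/5 ok
(2,3)O 3/4 ok
(2,4)O 3/5 ok
(2,5)X 0/3 unhappy
(3,1)X 0/3 unhappy
(4,1)O 0/1 unhappy
(4,3)O 2/3 ok
(4,4)X 1/5 unhappy
(4,5)X 1/3 unhappy
(5,3)O 4/5 ok
(5,4)O 4/6 ok
(5,5)O 1/3 unhappy
(6,2)O 2/2 ok
(6,3)O 3/3 ok

(1,3), (2,5), (3,1), (4,1), (4,4), (4,5), (5,5)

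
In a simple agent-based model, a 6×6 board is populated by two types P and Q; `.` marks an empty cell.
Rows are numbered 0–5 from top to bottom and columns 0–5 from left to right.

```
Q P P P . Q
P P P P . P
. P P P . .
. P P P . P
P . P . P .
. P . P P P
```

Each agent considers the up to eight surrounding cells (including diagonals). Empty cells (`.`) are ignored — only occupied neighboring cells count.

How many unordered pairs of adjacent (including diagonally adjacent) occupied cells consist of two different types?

4

Scan each occupied cell's neighbors to the right and below (and the two forward diagonals) so each pair is counted once.
Row 0: Q(0,0)–P(0,1)≠ Q(0,0)–P(1,0)≠ Q(0,0)–P(1,1)≠ P(0,1)–P(0,2)= P(0,1)–P(1,1)= P(0,1)–P(1,2)= P(0,1)–P(1,0)= P(0,2)–P(0,3)= P(0,2)–P(1,2)= P(0,2)–P(1,3)= P(0,2)–P(1,1)= P(0,3)–P(1,3)= P(0,3)–P(1,2)= Q(0,5)–P(1,5)≠  → 4/14 unlike.
Row 1: P(1,0)–P(1,1)= P(1,0)–P(2,1)= P(1,1)–P(1,2)= P(1,1)–P(2,1)= P(1,1)–P(2,2)= P(1,2)–P(1,3)= P(1,2)–P(2,2)= P(1,2)–P(2,3)= P(1,2)–P(2,1)= P(1,3)–P(2,3)= P(1,3)–P(2,2)=  → 0/11 unlike.
Row 2: P(2,1)–P(2,2)= P(2,1)–P(3,1)= P(2,1)–P(3,2)= P(2,2)–P(2,3)= P(2,2)–P(3,2)= P(2,2)–P(3,3)= P(2,2)–P(3,1)= P(2,3)–P(3,3)= P(2,3)–P(3,2)=  → 0/9 unlike.
Row 3: P(3,1)–P(3,2)= P(3,1)–P(4,2)= P(3,1)–P(4,0)= P(3,2)–P(3,3)= P(3,2)–P(4,2)= P(3,3)–P(4,4)= P(3,3)–P(4,2)= P(3,5)–P(4,4)=  → 0/8 unlike.
Row 4: P(4,0)–P(5,1)= P(4,2)–P(5,3)= P(4,2)–P(5,1)= P(4,4)–P(5,4)= P(4,4)–P(5,5)= P(4,4)–P(5,3)=  → 0/6 unlike.
Row 5: P(5,3)–P(5,4)= P(5,4)–P(5,5)=  → 0/2 unlike.
Total adjacent occupied pairs: 50; unlike-type pairs: 4.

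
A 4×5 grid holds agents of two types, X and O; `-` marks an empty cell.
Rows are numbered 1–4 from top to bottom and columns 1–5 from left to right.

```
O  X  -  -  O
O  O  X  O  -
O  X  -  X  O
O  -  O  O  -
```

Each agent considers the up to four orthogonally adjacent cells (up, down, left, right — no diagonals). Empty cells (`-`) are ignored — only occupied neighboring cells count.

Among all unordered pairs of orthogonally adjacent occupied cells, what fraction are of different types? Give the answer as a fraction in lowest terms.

Scan each occupied cell's neighbors to the right and below so each pair is counted once.
From row 1: 2 unlike of 3 pairs (running 2/3).
From row 2: 4 unlike of 6 pairs (running 6/9).
From row 3: 3 unlike of 4 pairs (running 9/13).
From row 4: 0 unlike of 1 pairs (running 9/14).
Total adjacent occupied pairs: 14; unlike-type pairs: 9.
9/14 is already in lowest terms.

9/14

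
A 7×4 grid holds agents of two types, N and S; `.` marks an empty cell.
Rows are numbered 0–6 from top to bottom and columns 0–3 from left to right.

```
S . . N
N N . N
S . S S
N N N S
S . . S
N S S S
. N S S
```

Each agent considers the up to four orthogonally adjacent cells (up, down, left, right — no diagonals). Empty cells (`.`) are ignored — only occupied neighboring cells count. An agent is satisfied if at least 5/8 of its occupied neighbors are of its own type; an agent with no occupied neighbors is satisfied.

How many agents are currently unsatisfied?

Row 0: (0,0)S 0/1 not · (0,3)N 1/1 satisfied
Row 1: (1,0)N 1/3 not · (1,1)N 1/1 satisfied · (1,3)N 1/2 not
Row 2: (2,0)S 0/2 not · (2,2)S 1/2 not · (2,3)S 2/3 satisfied
Row 3: (3,0)N 1/3 not · (3,1)N 2/2 satisfied · (3,2)N 1/3 not · (3,3)S 2/3 satisfied
Row 4: (4,0)S 0/2 not · (4,3)S 2/2 satisfied
Row 5: (5,0)N 0/2 not · (5,1)S 1/3 not · (5,2)S 3/3 satisfied · (5,3)S 3/3 satisfied
Row 6: (6,1)N 0/2 not · (6,2)S 2/3 satisfied · (6,3)S 2/2 satisfied
Unsatisfied: (0,0), (1,0), (1,3), (2,0), (2,2), (3,0), (3,2), (4,0), (5,0), (5,1), (6,1) — 11 in total.

11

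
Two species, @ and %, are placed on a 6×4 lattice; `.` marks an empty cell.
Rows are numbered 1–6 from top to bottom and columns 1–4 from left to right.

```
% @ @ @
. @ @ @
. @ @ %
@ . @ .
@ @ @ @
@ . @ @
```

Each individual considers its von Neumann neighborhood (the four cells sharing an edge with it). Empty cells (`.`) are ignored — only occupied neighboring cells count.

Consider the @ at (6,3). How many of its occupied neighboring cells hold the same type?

Occupied neighbors of (6,3): (5,3)=@, (6,4)=@.
Same type (@): 2 of 2.

2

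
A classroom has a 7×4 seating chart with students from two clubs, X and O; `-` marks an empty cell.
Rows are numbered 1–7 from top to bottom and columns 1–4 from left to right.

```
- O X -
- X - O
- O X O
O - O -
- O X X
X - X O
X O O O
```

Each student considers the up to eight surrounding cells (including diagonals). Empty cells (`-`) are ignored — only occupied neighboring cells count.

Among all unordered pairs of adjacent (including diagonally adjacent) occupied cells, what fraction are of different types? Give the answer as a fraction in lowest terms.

Scan each occupied cell's neighbors to the right and below (and the two forward diagonals) so each pair is counted once.
From row 1: 3 unlike of 4 pairs (running 3/4).
From row 2: 2 unlike of 4 pairs (running 5/8).
From row 3: 3 unlike of 6 pairs (running 8/14).
From row 4: 2 unlike of 4 pairs (running 10/18).
From row 5: 5 unlike of 8 pairs (running 15/26).
From row 6: 5 unlike of 8 pairs (running 20/34).
From row 7: 1 unlike of 3 pairs (running 21/37).
Total adjacent occupied pairs: 37; unlike-type pairs: 21.
21/37 is already in lowest terms.

21/37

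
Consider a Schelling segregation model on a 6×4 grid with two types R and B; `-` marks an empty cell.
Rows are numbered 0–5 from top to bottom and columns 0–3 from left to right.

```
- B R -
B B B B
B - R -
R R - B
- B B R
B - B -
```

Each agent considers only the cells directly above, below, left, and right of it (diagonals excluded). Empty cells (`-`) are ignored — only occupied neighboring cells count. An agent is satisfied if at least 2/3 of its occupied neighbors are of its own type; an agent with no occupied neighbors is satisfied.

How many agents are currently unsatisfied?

10

Row 0: (0,1)B 1/2 unhappy · (0,2)R 0/2 unhappy
Row 1: (1,0)B 2/2 ok · (1,1)B 3/3 ok · (1,2)B 2/4 unhappy · (1,3)B 1/1 ok
Row 2: (2,0)B 1/2 unhappy · (2,2)R 0/1 unhappy
Row 3: (3,0)R 1/2 unhappy · (3,1)R 1/2 unhappy · (3,3)B 0/1 unhappy
Row 4: (4,1)B 1/2 unhappy · (4,2)B 2/3 ok · (4,3)R 0/2 unhappy
Row 5: (5,0)B 0/0 ok · (5,2)B 1/1 ok
Unsatisfied: (0,1), (0,2), (1,2), (2,0), (2,2), (3,0), (3,1), (3,3), (4,1), (4,3) — 10 in total.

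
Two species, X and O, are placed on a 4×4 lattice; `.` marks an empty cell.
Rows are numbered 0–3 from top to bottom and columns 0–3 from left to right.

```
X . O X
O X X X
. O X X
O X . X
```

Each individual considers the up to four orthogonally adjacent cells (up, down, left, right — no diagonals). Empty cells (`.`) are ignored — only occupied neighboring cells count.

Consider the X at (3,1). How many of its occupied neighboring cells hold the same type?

0

Occupied neighbors of (3,1): (2,1)=O, (3,0)=O.
Same type (X): 0 of 2.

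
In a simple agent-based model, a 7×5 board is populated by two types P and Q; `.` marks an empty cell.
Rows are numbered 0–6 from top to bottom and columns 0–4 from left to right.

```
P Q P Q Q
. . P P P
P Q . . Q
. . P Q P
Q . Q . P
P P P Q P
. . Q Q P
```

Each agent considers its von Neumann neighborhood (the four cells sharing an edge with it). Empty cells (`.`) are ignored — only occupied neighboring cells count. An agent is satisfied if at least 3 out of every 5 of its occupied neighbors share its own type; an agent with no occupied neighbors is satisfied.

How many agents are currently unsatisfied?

(0,0)P 0/1 unhappy
(0,1)Q 0/2 unhappy
(0,2)P 1/3 unhappy
(0,3)Q 1/3 unhappy
(0,4)Q 1/2 unhappy
(1,2)P 2/2 ok
(1,3)P 2/3 ok
(1,4)P 1/3 unhappy
(2,0)P 0/1 unhappy
(2,1)Q 0/1 unhappy
(2,4)Q 0/2 unhappy
(3,2)P 0/2 unhappy
(3,3)Q 0/2 unhappy
(3,4)P 1/3 unhappy
(4,0)Q 0/1 unhappy
(4,2)Q 0/2 unhappy
(4,4)P 2/2 ok
(5,0)P 1/2 unhappy
(5,1)P 2/2 ok
(5,2)P 1/4 unhappy
(5,3)Q 1/3 unhappy
(5,4)P 2/3 ok
(6,2)Q 1/2 unhappy
(6,3)Q 2/3 ok
(6,4)P 1/2 unhappy
Unsatisfied: (0,0), (0,1), (0,2), (0,3), (0,4), (1,4), (2,0), (2,1), (2,4), (3,2), (3,3), (3,4), (4,0), (4,2), (5,0), (5,2), (5,3), (6,2), (6,4) — 19 in total.

19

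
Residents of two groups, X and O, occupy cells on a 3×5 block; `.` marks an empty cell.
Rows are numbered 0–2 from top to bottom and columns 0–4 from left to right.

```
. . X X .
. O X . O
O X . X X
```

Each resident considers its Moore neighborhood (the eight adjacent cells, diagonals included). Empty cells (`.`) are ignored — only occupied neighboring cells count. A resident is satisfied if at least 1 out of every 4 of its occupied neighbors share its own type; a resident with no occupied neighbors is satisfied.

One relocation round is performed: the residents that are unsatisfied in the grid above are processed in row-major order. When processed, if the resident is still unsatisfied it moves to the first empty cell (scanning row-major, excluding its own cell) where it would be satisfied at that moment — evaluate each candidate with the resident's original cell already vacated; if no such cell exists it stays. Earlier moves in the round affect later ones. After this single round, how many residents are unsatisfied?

Initially unsatisfied (in order): (1,4).
  (1,4) → (0,0).
Resulting grid:
O . X X .
. O X . .
O X . X X
All satisfied now.

0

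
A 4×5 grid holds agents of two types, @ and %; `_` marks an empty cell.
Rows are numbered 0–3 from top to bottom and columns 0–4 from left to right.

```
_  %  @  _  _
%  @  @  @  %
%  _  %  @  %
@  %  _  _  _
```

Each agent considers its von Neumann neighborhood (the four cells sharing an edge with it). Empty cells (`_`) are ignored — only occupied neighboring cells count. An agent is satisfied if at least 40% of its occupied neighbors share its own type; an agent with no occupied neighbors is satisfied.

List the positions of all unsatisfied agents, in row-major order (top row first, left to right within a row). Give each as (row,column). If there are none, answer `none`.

(0,1)% 0/2 unhappy
(0,2)@ 1/2 ok
(1,0)% 1/2 ok
(1,1)@ 1/3 unhappy
(1,2)@ 3/4 ok
(1,3)@ 2/3 ok
(1,4)% 1/2 ok
(2,0)% 1/2 ok
(2,2)% 0/2 unhappy
(2,3)@ 1/3 unhappy
(2,4)% 1/2 ok
(3,0)@ 0/2 unhappy
(3,1)% 0/1 unhappy

(0,1), (1,1), (2,2), (2,3), (3,0), (3,1)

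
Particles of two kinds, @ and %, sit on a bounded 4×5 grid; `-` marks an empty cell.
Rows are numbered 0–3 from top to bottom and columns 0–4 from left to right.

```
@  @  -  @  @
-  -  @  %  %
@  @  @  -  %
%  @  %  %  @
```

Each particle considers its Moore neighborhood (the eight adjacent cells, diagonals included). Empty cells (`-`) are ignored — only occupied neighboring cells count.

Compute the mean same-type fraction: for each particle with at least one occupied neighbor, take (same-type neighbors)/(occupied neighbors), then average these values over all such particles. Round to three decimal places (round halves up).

0.525

Row 0: (0,0)@ 1/1 · (0,1)@ 2/2 · (0,3)@ 2/4 · (0,4)@ 1/3
Row 1: (1,2)@ 4/5 · (1,3)% 2/6 · (1,4)% 2/4
Row 2: (2,0)@ 2/3 · (2,1)@ 4/6 · (2,2)@ 3/6 · (2,4)% 3/4
Row 3: (3,0)% 0/3 · (3,1)@ 3/5 · (3,2)% 1/4 · (3,3)% 2/4 · (3,4)@ 0/2
Sum over 16 particles: 1/1 + 2/2 + 2/4 + 1/3 + 4/5 + 2/6 + 2/4 + 2/3 + 4/6 + 3/6 + 3/4 + 0/3 + 3/5 + 1/4 + 2/4 + 0/2 = 42/5; mean = 42/5 ÷ 16 = 21/40 = 0.525 → 0.525.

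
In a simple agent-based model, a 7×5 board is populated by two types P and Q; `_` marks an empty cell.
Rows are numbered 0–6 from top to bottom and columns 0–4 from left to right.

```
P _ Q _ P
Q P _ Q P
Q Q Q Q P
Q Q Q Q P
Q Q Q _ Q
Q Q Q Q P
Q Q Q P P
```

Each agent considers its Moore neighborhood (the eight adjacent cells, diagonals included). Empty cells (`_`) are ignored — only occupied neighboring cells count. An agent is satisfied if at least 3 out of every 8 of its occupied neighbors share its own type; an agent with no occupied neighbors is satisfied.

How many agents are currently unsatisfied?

2

(0,0)P 1/2 satisfied
(0,2)Q 1/2 satisfied
(0,4)P 1/2 satisfied
(1,0)Q 2/4 satisfied
(1,1)P 1/6 not
(1,3)Q 3/6 satisfied
(1,4)P 2/4 satisfied
(2,0)Q 4/5 satisfied
(2,1)Q 6/7 satisfied
(2,2)Q 6/7 satisfied
(2,3)Q 4/7 satisfied
(2,4)P 2/5 satisfied
(3,0)Q 5/5 satisfied
(3,1)Q 8/8 satisfied
(3,2)Q 7/7 satisfied
(3,3)Q 5/7 satisfied
(3,4)P 1/4 not
(4,0)Q 5/5 satisfied
(4,1)Q 8/8 satisfied
(4,2)Q 7/7 satisfied
(4,4)Q 2/4 satisfied
(5,0)Q 5/5 satisfied
(5,1)Q 8/8 satisfied
(5,2)Q 6/7 satisfied
(5,3)Q 4/7 satisfied
(5,4)P 2/4 satisfied
(6,0)Q 3/3 satisfied
(6,1)Q 5/5 satisfied
(6,2)Q 4/5 satisfied
(6,3)P 2/5 satisfied
(6,4)P 2/3 satisfied
Unsatisfied: (1,1), (3,4) — 2 in total.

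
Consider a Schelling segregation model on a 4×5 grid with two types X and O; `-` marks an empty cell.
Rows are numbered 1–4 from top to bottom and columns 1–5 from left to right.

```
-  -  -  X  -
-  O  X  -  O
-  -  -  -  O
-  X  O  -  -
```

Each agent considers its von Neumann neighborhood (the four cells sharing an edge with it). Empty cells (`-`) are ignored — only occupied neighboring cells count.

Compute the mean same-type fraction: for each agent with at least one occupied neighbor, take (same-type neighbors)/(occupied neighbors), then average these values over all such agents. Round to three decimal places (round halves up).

0.333

Row 1: (1,4)X — no occupied neighbors
Row 2: (2,2)O 0/1 · (2,3)X 0/1 · (2,5)O 1/1
Row 3: (3,5)O 1/1
Row 4: (4,2)X 0/1 · (4,3)O 0/1
Sum over 6 agents: 0/1 + 0/1 + 1/1 + 1/1 + 0/1 + 0/1 = 2; mean = 2 ÷ 6 = 1/3 = 0.333333… → 0.333.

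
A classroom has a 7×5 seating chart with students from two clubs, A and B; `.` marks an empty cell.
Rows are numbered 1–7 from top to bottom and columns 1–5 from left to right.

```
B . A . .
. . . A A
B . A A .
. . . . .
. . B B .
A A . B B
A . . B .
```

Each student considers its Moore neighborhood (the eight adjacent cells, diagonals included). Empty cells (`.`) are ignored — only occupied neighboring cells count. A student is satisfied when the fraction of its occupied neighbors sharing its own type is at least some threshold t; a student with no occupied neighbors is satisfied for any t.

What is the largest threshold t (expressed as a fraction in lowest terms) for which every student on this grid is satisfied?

2/3

Row 1: (1,1)B — no occupied neighbors · (1,3)A 1/1
Row 2: (2,4)A 4/4 · (2,5)A 2/2
Row 3: (3,1)B — no occupied neighbors · (3,3)A 2/2 · (3,4)A 3/3
Row 5: (5,3)B 2/3 · (5,4)B 3/3
Row 6: (6,1)A 2/2 · (6,2)A 2/3 · (6,4)B 4/4 · (6,5)B 3/3
Row 7: (7,1)A 2/2 · (7,4)B 2/2
The smallest same-type fraction is 2/3 at (5,3), which reduces to 2/3. Any threshold above that leaves this student unsatisfied.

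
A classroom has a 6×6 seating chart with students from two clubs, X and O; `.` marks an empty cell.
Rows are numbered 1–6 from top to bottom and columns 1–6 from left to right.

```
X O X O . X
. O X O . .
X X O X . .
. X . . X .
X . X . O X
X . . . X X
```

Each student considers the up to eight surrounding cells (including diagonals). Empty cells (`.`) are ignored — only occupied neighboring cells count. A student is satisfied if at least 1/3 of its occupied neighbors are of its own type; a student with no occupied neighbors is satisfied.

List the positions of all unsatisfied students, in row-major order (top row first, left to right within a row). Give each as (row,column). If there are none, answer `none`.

Row 1: (1,1)X 0/2 not · (1,2)O 1/4 not · (1,3)X 1/5 not · (1,4)O 1/3 satisfied · (1,6)X 0/0 satisfied
Row 2: (2,2)O 2/7 not · (2,3)X 3/8 satisfied · (2,4)O 2/5 satisfied
Row 3: (3,1)X 2/3 satisfied · (3,2)X 3/5 satisfied · (3,3)O 2/6 satisfied · (3,4)X 2/4 satisfied
Row 4: (4,2)X 4/5 satisfied · (4,5)X 2/3 satisfied
Row 5: (5,1)X 2/2 satisfied · (5,3)X 1/1 satisfied · (5,5)O 0/4 not · (5,6)X 3/4 satisfied
Row 6: (6,1)X 1/1 satisfied · (6,5)X 2/3 satisfied · (6,6)X 2/3 satisfied

(1,1), (1,2), (1,3), (2,2), (5,5)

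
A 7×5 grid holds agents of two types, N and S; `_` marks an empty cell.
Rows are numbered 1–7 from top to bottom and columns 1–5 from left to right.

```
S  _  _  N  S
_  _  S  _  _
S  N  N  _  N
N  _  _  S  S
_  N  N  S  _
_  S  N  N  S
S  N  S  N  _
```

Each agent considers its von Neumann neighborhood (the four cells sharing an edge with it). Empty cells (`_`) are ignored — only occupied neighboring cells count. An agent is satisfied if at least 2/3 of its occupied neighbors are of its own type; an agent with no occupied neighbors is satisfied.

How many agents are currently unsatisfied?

(1,1)S 0/0 satisfied
(1,4)N 0/1 not
(1,5)S 0/1 not
(2,3)S 0/1 not
(3,1)S 0/2 not
(3,2)N 1/2 not
(3,3)N 1/2 not
(3,5)N 0/1 not
(4,1)N 0/1 not
(4,4)S 2/2 satisfied
(4,5)S 1/2 not
(5,2)N 1/2 not
(5,3)N 2/3 satisfied
(5,4)S 1/3 not
(6,2)S 0/3 not
(6,3)N 2/4 not
(6,4)N 2/4 not
(6,5)S 0/1 not
(7,1)S 0/1 not
(7,2)N 0/3 not
(7,3)S 0/3 not
(7,4)N 1/2 not
Unsatisfied: (1,4), (1,5), (2,3), (3,1), (3,2), (3,3), (3,5), (4,1), (4,5), (5,2), (5,4), (6,2), (6,3), (6,4), (6,5), (7,1), (7,2), (7,3), (7,4) — 19 in total.

19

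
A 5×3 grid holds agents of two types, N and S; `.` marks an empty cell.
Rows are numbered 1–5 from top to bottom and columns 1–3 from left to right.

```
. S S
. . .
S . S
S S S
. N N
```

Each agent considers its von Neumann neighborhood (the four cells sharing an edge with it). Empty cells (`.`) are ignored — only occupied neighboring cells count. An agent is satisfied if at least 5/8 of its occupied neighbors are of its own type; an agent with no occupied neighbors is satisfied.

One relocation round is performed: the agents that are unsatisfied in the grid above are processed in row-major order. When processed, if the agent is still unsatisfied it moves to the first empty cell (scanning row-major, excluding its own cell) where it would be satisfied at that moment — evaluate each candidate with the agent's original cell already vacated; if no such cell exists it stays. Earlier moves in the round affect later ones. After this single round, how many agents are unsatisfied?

2

Initially unsatisfied (in order): (5,2), (5,3).
  (5,2): no empty cell satisfies it; stays.
  (5,3): no empty cell satisfies it; stays.
Resulting grid:
. S S
. . .
S . S
S S S
. N N
Unsatisfied now: (5,2), (5,3).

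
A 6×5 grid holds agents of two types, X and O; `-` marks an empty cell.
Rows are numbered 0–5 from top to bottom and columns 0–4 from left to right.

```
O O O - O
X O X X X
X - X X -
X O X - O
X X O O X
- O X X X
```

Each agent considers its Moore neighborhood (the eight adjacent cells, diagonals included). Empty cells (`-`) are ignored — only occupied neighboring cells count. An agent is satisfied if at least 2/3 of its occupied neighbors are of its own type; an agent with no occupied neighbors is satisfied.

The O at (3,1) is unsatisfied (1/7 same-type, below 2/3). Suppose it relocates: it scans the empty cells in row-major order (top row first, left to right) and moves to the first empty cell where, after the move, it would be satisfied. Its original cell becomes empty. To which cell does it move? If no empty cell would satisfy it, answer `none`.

Vacating (3,1). Empty cells in order:
  (0,3): 2/5 same-type → still unsatisfied.
  (2,1): 1/7 same-type → still unsatisfied.
  (2,4): 1/4 same-type → still unsatisfied.
  (3,3): 3/7 same-type → still unsatisfied.
  (5,0): 1/3 same-type → still unsatisfied.

none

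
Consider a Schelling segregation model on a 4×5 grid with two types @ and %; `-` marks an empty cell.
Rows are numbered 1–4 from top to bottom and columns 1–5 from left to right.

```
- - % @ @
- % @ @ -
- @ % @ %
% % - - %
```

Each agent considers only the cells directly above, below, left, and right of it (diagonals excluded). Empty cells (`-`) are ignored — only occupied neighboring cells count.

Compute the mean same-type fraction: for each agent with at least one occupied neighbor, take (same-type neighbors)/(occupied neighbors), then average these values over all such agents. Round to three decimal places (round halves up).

Row 1: (1,3)% 0/2 · (1,4)@ 2/3 · (1,5)@ 1/1
Row 2: (2,2)% 0/2 · (2,3)@ 1/4 · (2,4)@ 3/3
Row 3: (3,2)@ 0/3 · (3,3)% 0/3 · (3,4)@ 1/3 · (3,5)% 1/2
Row 4: (4,1)% 1/1 · (4,2)% 1/2 · (4,5)% 1/1
Sum over 13 agents: 0/2 + 2/3 + 1/1 + 0/2 + 1/4 + 3/3 + 0/3 + 0/3 + 1/3 + 1/2 + 1/1 + 1/2 + 1/1 = 25/4; mean = 25/4 ÷ 13 = 25/52 = 0.480769… → 0.481.

0.481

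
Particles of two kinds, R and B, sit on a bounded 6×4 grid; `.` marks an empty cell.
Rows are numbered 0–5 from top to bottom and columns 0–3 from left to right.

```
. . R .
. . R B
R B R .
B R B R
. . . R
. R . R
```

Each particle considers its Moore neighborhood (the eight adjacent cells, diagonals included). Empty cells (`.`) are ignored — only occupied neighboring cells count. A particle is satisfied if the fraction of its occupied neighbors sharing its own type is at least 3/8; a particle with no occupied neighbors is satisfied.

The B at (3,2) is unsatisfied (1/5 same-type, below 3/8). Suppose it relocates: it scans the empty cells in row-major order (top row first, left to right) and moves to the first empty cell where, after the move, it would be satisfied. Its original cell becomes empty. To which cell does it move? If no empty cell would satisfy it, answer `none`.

Vacating (3,2). Empty cells in order:
  (0,0): 0/0 same-type → satisfied — stop here.

(0,0)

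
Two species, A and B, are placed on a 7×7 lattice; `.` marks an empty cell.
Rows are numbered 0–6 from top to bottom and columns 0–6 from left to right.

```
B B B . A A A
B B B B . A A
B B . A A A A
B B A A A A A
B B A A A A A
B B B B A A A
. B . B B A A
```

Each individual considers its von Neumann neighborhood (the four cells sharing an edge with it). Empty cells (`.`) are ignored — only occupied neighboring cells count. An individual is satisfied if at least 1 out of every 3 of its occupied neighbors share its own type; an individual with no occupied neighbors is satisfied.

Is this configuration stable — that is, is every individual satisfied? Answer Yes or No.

Row 0: (0,0)B 2/2 ✓ · (0,1)B 3/3 ✓ · (0,2)B 2/2 ✓ · (0,4)A 1/1 ✓ · (0,5)A 3/3 ✓ · (0,6)A 2/2 ✓
Row 1: (1,0)B 3/3 ✓ · (1,1)B 4/4 ✓ · (1,2)B 3/3 ✓ · (1,3)B 1/2 ✓ · (1,5)A 3/3 ✓ · (1,6)A 3/3 ✓
Row 2: (2,0)B 3/3 ✓ · (2,1)B 3/3 ✓ · (2,3)A 2/3 ✓ · (2,4)A 3/3 ✓ · (2,5)A 4/4 ✓ · (2,6)A 3/3 ✓
Row 3: (3,0)B 3/3 ✓ · (3,1)B 3/4 ✓ · (3,2)A 2/3 ✓ · (3,3)A 4/4 ✓ · (3,4)A 4/4 ✓ · (3,5)A 4/4 ✓ · (3,6)A 3/3 ✓
Row 4: (4,0)B 3/3 ✓ · (4,1)B 3/4 ✓ · (4,2)A 2/4 ✓ · (4,3)A 3/4 ✓ · (4,4)A 4/4 ✓ · (4,5)A 4/4 ✓ · (4,6)A 3/3 ✓
Row 5: (5,0)B 2/2 ✓ · (5,1)B 4/4 ✓ · (5,2)B 2/3 ✓ · (5,3)B 2/4 ✓ · (5,4)A 2/4 ✓ · (5,5)A 4/4 ✓ · (5,6)A 3/3 ✓
Row 6: (6,1)B 1/1 ✓ · (6,3)B 2/2 ✓ · (6,4)B 1/3 ✓ · (6,5)A 2/3 ✓ · (6,6)A 2/2 ✓
All meet the threshold, so the configuration is stable.

Yes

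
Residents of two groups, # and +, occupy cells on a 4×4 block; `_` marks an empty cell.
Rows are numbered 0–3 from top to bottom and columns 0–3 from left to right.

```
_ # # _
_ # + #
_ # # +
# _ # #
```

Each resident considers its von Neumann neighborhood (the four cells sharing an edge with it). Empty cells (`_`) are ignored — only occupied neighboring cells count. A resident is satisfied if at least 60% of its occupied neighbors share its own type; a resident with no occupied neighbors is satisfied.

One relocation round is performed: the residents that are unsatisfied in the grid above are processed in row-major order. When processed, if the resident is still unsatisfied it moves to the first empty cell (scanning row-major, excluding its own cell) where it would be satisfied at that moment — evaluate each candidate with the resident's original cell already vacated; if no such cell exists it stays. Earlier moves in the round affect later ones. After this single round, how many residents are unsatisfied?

1

Initially unsatisfied (in order): (0,2), (1,2), (1,3), (2,2), (2,3), (3,3).
  (0,2) → (0,0).
  (1,2): no empty cell satisfies it; stays.
  (1,3) → (0,3).
  (2,2) → (0,2).
  (2,3): no empty cell satisfies it; stays.
  (3,3) → (1,0).
Resulting grid:
# # # #
# # + _
_ # _ +
# _ # _
Unsatisfied now: (1,2).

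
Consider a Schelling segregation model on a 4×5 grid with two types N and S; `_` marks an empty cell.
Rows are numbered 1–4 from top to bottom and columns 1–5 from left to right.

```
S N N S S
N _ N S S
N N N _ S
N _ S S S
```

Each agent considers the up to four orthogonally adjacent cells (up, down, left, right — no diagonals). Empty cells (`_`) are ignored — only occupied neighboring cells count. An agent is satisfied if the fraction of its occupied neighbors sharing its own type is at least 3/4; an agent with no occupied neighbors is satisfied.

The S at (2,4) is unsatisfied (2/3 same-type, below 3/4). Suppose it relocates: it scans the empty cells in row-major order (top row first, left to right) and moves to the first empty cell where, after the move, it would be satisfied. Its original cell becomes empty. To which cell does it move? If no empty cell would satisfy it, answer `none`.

Vacating (2,4). Empty cells in order:
  (2,2): 0/4 same-type → still unsatisfied.
  (3,4): 2/3 same-type → still unsatisfied.
  (4,2): 1/3 same-type → still unsatisfied.

none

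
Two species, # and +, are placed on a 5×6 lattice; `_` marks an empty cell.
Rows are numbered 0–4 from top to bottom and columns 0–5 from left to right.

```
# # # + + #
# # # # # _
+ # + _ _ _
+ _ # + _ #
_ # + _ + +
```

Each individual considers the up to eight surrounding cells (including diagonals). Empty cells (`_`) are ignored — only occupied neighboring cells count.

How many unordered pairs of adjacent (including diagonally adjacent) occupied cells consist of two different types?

Scan each occupied cell's neighbors to the right and below (and the two forward diagonals) so each pair is counted once.
From row 0: 7 unlike of 19 pairs (running 7/19).
From row 1: 5 unlike of 12 pairs (running 12/31).
From row 2: 4 unlike of 7 pairs (running 16/38).
From row 3: 5 unlike of 8 pairs (running 21/46).
From row 4: 1 unlike of 2 pairs (running 22/48).
Total adjacent occupied pairs: 48; unlike-type pairs: 22.

22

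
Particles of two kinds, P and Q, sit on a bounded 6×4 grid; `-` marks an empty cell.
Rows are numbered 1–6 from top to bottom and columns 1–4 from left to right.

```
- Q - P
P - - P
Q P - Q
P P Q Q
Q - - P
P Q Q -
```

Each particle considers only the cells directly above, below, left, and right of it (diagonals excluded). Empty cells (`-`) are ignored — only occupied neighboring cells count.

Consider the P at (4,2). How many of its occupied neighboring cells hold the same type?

2

Occupied neighbors of (4,2): (3,2)=P, (4,1)=P, (4,3)=Q.
Same type (P): 2 of 3.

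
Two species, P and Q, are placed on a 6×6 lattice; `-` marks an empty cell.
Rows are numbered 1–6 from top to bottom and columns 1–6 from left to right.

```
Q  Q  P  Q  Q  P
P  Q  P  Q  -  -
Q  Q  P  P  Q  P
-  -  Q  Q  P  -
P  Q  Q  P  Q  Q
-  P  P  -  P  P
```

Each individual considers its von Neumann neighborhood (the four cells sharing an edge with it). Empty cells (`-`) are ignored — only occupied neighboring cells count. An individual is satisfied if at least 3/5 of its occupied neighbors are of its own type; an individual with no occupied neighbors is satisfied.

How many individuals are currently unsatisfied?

Row 1: (1,1)Q 1/2 not · (1,2)Q 2/3 satisfied · (1,3)P 1/3 not · (1,4)Q 2/3 satisfied · (1,5)Q 1/2 not · (1,6)P 0/1 not
Row 2: (2,1)P 0/3 not · (2,2)Q 2/4 not · (2,3)P 2/4 not · (2,4)Q 1/3 not
Row 3: (3,1)Q 1/2 not · (3,2)Q 2/3 satisfied · (3,3)P 2/4 not · (3,4)P 1/4 not · (3,5)Q 0/3 not · (3,6)P 0/1 not
Row 4: (4,3)Q 2/3 satisfied · (4,4)Q 1/4 not · (4,5)P 0/3 not
Row 5: (5,1)P 0/1 not · (5,2)Q 1/3 not · (5,3)Q 2/4 not · (5,4)P 0/3 not · (5,5)Q 1/4 not · (5,6)Q 1/2 not
Row 6: (6,2)P 1/2 not · (6,3)P 1/2 not · (6,5)P 1/2 not · (6,6)P 1/2 not
Unsatisfied: (1,1), (1,3), (1,5), (1,6), (2,1), (2,2), (2,3), (2,4), (3,1), (3,3), (3,4), (3,5), (3,6), (4,4), (4,5), (5,1), (5,2), (5,3), (5,4), (5,5), (5,6), (6,2), (6,3), (6,5), (6,6) — 25 in total.

25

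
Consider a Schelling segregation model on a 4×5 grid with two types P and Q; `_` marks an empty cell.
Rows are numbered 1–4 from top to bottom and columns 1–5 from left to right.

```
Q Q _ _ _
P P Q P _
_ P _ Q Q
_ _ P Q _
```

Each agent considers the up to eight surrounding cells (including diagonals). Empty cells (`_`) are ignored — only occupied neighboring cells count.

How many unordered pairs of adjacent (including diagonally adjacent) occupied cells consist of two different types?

Scan each occupied cell's neighbors to the right and below (and the two forward diagonals) so each pair is counted once.
From row 1: 4 unlike of 6 pairs (running 4/6).
From row 2: 5 unlike of 9 pairs (running 9/15).
From row 3: 1 unlike of 5 pairs (running 10/20).
From row 4: 1 unlike of 1 pairs (running 11/21).
Total adjacent occupied pairs: 21; unlike-type pairs: 11.

11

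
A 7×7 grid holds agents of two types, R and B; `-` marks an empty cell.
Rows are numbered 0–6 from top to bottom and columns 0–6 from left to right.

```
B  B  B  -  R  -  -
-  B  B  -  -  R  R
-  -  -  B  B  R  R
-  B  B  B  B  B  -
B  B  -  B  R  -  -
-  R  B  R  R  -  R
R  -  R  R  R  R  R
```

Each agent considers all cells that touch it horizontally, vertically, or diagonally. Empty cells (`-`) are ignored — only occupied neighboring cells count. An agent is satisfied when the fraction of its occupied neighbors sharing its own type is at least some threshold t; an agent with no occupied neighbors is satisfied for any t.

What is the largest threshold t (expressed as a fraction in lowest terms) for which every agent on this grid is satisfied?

1/3

Row 0: (0,0)B 2/2 · (0,1)B 4/4 · (0,2)B 3/3 · (0,4)R 1/1
Row 1: (1,1)B 4/4 · (1,2)B 4/4 · (1,5)R 4/5 · (1,6)R 3/3
Row 2: (2,3)B 5/5 · (2,4)B 4/6 · (2,5)R 3/6 · (2,6)R 3/4
Row 3: (3,1)B 3/3 · (3,2)B 5/5 · (3,3)B 5/6 · (3,4)B 5/7 · (3,5)B 2/5
Row 4: (4,0)B 2/3 · (4,1)B 4/5 · (4,3)B 4/7 · (4,4)R 2/6
Row 5: (5,1)R 2/5 · (5,2)B 2/6 · (5,3)R 5/7 · (5,4)R 5/6 · (5,6)R 2/2
Row 6: (6,0)R 1/1 · (6,2)R 3/4 · (6,3)R 4/5 · (6,4)R 4/4 · (6,5)R 4/4 · (6,6)R 2/2
The smallest same-type fraction is 2/6 at (4,4), which reduces to 1/3. Any threshold above that leaves this agent unsatisfied.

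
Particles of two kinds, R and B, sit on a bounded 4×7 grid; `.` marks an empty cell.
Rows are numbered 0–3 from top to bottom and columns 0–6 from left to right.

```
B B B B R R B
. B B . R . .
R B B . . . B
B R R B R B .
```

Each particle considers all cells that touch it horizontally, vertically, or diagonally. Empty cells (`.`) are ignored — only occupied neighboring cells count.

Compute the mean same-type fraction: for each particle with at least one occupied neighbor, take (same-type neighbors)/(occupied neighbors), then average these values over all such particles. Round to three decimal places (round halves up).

0.583

(0,0)B 2/2
(0,1)B 4/4
(0,2)B 4/4
(0,3)B 2/4
(0,4)R 2/3
(0,5)R 2/3
(0,6)B 0/1
(1,1)B 6/7
(1,2)B 6/6
(1,4)R 2/3
(2,0)R 1/4
(2,1)B 4/7
(2,2)B 4/6
(2,6)B 1/1
(3,0)B 1/3
(3,1)R 2/5
(3,2)R 1/4
(3,3)B 1/3
(3,4)R 0/2
(3,5)B 1/2
Sum over 20 particles: 2/2 + 4/4 + 4/4 + 2/4 + 2/3 + 2/3 + 0/1 + 6/7 + 6/6 + 2/3 + 1/4 + 4/7 + 4/6 + 1/1 + 1/3 + 2/5 + 1/4 + 1/3 + 0/2 + 1/2 = 2449/210; mean = 2449/210 ÷ 20 = 2449/4200 = 0.583095… → 0.583.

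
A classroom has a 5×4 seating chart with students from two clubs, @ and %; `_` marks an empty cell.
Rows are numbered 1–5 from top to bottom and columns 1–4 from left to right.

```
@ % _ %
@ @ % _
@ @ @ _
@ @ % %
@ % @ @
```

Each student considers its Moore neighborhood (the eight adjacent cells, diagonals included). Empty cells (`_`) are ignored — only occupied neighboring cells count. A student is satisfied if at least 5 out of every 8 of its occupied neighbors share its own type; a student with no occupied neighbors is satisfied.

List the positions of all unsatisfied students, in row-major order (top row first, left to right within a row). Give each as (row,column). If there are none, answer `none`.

Row 1: (1,1)@ 2/3 ok · (1,2)% 1/4 unhappy · (1,4)% 1/1 ok
Row 2: (2,1)@ 4/5 ok · (2,2)@ 5/7 ok · (2,3)% 2/5 unhappy
Row 3: (3,1)@ 5/5 ok · (3,2)@ 6/8 ok · (3,3)@ 3/6 unhappy
Row 4: (4,1)@ 4/5 ok · (4,2)@ 6/8 ok · (4,3)% 2/7 unhappy · (4,4)% 1/4 unhappy
Row 5: (5,1)@ 2/3 ok · (5,2)% 1/5 unhappy · (5,3)@ 2/5 unhappy · (5,4)@ 1/3 unhappy

(1,2), (2,3), (3,3), (4,3), (4,4), (5,2), (5,3), (5,4)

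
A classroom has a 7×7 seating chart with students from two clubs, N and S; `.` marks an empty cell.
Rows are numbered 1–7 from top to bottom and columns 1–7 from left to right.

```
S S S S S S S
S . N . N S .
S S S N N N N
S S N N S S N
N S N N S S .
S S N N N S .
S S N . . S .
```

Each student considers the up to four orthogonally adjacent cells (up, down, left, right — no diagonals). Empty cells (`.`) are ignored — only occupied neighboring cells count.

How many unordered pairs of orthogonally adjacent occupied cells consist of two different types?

21

Scan each occupied cell's neighbors to the right and below so each pair is counted once.
From row 1: 2 unlike of 10 pairs (running 2/10).
From row 2: 3 unlike of 5 pairs (running 5/15).
From row 3: 4 unlike of 13 pairs (running 9/28).
From row 4: 4 unlike of 12 pairs (running 13/40).
From row 5: 5 unlike of 11 pairs (running 18/51).
From row 6: 2 unlike of 9 pairs (running 20/60).
From row 7: 1 unlike of 2 pairs (running 21/62).
Total adjacent occupied pairs: 62; unlike-type pairs: 21.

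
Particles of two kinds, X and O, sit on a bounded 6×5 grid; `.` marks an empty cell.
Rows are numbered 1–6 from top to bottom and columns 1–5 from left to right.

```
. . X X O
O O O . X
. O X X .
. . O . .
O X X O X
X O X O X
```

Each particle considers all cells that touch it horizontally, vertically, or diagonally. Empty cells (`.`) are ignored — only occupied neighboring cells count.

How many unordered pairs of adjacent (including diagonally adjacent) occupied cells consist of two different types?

27

Scan each occupied cell's neighbors to the right and below (and the two forward diagonals) so each pair is counted once.
From row 1: 5 unlike of 7 pairs (running 5/7).
From row 2: 3 unlike of 9 pairs (running 8/16).
From row 3: 3 unlike of 5 pairs (running 11/21).
From row 4: 2 unlike of 3 pairs (running 13/24).
From row 5: 10 unlike of 17 pairs (running 23/41).
From row 6: 4 unlike of 4 pairs (running 27/45).
Total adjacent occupied pairs: 45; unlike-type pairs: 27.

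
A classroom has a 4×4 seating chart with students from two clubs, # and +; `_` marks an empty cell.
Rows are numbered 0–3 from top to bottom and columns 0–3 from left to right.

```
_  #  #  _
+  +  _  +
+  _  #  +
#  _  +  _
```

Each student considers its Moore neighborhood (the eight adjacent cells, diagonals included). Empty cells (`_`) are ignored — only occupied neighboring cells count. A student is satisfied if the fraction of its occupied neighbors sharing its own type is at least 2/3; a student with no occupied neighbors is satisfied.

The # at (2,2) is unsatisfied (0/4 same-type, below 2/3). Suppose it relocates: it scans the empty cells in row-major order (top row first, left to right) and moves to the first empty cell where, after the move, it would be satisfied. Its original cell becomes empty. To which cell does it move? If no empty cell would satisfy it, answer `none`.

Vacating (2,2). Empty cells in order:
  (0,0): 1/3 same-type → still unsatisfied.
  (0,3): 1/2 same-type → still unsatisfied.
  (1,2): 2/5 same-type → still unsatisfied.
  (2,1): 1/5 same-type → still unsatisfied.
  (3,1): 1/3 same-type → still unsatisfied.
  (3,3): 0/2 same-type → still unsatisfied.

none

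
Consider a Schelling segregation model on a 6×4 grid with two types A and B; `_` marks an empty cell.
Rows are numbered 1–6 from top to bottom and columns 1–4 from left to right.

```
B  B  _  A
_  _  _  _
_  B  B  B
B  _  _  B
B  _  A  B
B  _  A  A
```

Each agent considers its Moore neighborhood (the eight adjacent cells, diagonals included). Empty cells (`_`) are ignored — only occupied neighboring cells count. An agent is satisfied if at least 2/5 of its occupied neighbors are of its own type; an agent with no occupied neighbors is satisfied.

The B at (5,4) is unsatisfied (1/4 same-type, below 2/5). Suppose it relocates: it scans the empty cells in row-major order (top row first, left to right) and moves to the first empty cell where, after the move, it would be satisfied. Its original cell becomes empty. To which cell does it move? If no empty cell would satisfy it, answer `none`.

(1,3)

Vacating (5,4). Empty cells in order:
  (1,3): 1/2 same-type → satisfied — stop here.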